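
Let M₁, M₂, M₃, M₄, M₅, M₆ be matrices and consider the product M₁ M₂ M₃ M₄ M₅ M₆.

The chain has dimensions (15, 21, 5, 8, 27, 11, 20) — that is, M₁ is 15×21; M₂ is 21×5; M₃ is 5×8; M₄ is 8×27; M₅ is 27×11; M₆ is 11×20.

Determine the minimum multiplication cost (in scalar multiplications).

6740

Adjacent pairs: M₁M₂ = 15·21·5 = 1575; M₂M₃ = 21·5·8 = 840; M₃M₄ = 5·8·27 = 1080; M₄M₅ = 8·27·11 = 2376; M₅M₆ = 27·11·20 = 5940.
Length 3: M₁..M₃: k=1: 0+840+15·21·8=3360; k=2: 1575+0+15·5·8=2175 → min 2175 | M₂..M₄: k=2: 0+1080+21·5·27=3915; k=3: 840+0+21·8·27=5376 → min 3915 | M₃..M₅: k=3: 0+2376+5·8·11=2816; k=4: 1080+0+5·27·11=2565 → min 2565 | M₄..M₆: k=4: 0+5940+8·27·20=10260; k=5: 2376+0+8·11·20=4136 → min 4136.
Length 4: M₁..M₄: k=1: 0+3915+15·21·27=12420; k=2: 1575+1080+15·5·27=4680; k=3: 2175+0+15·8·27=5415 → min 4680 | M₂..M₅: k=2: 0+2565+21·5·11=3720; k=3: 840+2376+21·8·11=5064; k=4: 3915+0+21·27·11=10152 → min 3720 | M₃..M₆: k=3: 0+4136+5·8·20=4936; k=4: 1080+5940+5·27·20=9720; k=5: 2565+0+5·11·20=3665 → min 3665.
Length 5: M₁..M₅: k=1: 0+3720+15·21·11=7185; k=2: 1575+2565+15·5·11=4965; k=3: 2175+2376+15·8·11=5871; k=4: 4680+0+15·27·11=9135 → min 4965 | M₂..M₆: k=2: 0+3665+21·5·20=5765; k=3: 840+4136+21·8·20=8336; k=4: 3915+5940+21·27·20=21195; k=5: 3720+0+21·11·20=8340 → min 5765.
Length 6: M₁..M₆: k=1: 0+5765+15·21·20=12065; k=2: 1575+3665+15·5·20=6740; k=3: 2175+4136+15·8·20=8711; k=4: 4680+5940+15·27·20=18720; k=5: 4965+0+15·11·20=8265 → min 6740.
Optimal order: ((M₁ M₂) (((M₃ M₄) M₅) M₆)) with cost 6740.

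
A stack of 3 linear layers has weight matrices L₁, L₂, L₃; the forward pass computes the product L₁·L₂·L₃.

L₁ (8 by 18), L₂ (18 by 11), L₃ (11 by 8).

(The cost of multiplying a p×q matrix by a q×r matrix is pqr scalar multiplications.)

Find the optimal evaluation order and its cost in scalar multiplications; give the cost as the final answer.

2288

(L₁·(L₂·L₃)): cost 2736.
((L₁·L₂)·L₃): cost 2288.
Optimal: ((L₁·L₂)·L₃) with cost 2288.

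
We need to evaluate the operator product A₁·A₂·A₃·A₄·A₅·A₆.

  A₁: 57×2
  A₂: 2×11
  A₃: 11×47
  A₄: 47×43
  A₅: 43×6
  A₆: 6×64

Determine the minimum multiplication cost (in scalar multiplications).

13656

Adjacent pairs: A₁A₂ = 57·2·11 = 1254; A₂A₃ = 2·11·47 = 1034; A₃A₄ = 11·47·43 = 22231; A₄A₅ = 47·43·6 = 12126; A₅A₆ = 43·6·64 = 16512.
Length 3: A₁..A₃: k=1: 0+1034+57·2·47=6392; k=2: 1254+0+57·11·47=30723 → min 6392 | A₂..A₄: k=2: 0+22231+2·11·43=23177; k=3: 1034+0+2·47·43=5076 → min 5076 | A₃..A₅: k=3: 0+12126+11·47·6=15228; k=4: 22231+0+11·43·6=25069 → min 15228 | A₄..A₆: k=4: 0+16512+47·43·64=145856; k=5: 12126+0+47·6·64=30174 → min 30174.
Length 4: A₁..A₄: k=1: 0+5076+57·2·43=9978; k=2: 1254+22231+57·11·43=50446; k=3: 6392+0+57·47·43=121589 → min 9978 | A₂..A₅: k=2: 0+15228+2·11·6=15360; k=3: 1034+12126+2·47·6=13724; k=4: 5076+0+2·43·6=5592 → min 5592 | A₃..A₆: k=3: 0+30174+11·47·64=63262; k=4: 22231+16512+11·43·64=69015; k=5: 15228+0+11·6·64=19452 → min 19452.
Length 5: A₁..A₅: k=1: 0+5592+57·2·6=6276; k=2: 1254+15228+57·11·6=20244; k=3: 6392+12126+57·47·6=34592; k=4: 9978+0+57·43·6=24684 → min 6276 | A₂..A₆: k=2: 0+19452+2·11·64=20860; k=3: 1034+30174+2·47·64=37224; k=4: 5076+16512+2·43·64=27092; k=5: 5592+0+2·6·64=6360 → min 6360.
Length 6: A₁..A₆: k=1: 0+6360+57·2·64=13656; k=2: 1254+19452+57·11·64=60834; k=3: 6392+30174+57·47·64=208022; k=4: 9978+16512+57·43·64=183354; k=5: 6276+0+57·6·64=28164 → min 13656.
Optimal order: (A₁·((((A₂·A₃)·A₄)·A₅)·A₆)) with cost 13656.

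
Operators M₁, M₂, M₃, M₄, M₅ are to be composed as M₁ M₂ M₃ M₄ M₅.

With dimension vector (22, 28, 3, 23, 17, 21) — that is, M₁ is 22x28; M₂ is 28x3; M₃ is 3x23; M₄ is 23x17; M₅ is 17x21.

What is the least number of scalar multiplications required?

Adjacent pairs: M₁M₂ = 22·28·3 = 1848; M₂M₃ = 28·3·23 = 1932; M₃M₄ = 3·23·17 = 1173; M₄M₅ = 23·17·21 = 8211.
Length 3: M₁..M₃: k=1: 0+1932+22·28·23=16100; k=2: 1848+0+22·3·23=3366 → min 3366 | M₂..M₄: k=2: 0+1173+28·3·17=2601; k=3: 1932+0+28·23·17=12880 → min 2601 | M₃..M₅: k=3: 0+8211+3·23·21=9660; k=4: 1173+0+3·17·21=2244 → min 2244.
Length 4: M₁..M₄: k=1: 0+2601+22·28·17=13073; k=2: 1848+1173+22·3·17=4143; k=3: 3366+0+22·23·17=11968 → min 4143 | M₂..M₅: k=2: 0+2244+28·3·21=4008; k=3: 1932+8211+28·23·21=23667; k=4: 2601+0+28·17·21=12597 → min 4008.
Length 5: M₁..M₅: k=1: 0+4008+22·28·21=16944; k=2: 1848+2244+22·3·21=5478; k=3: 3366+8211+22·23·21=22203; k=4: 4143+0+22·17·21=11997 → min 5478.
Optimal order: ((M₁ M₂) ((M₃ M₄) M₅)) with cost 5478.

5478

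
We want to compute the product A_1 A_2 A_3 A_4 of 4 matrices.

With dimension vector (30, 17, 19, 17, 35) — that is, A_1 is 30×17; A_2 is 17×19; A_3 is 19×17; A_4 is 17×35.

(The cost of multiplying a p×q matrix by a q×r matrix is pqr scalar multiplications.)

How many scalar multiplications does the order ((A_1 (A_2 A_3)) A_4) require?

(A_2 A_3): 17×19 by 19×17 → 17×17, cost 17·19·17 = 5491
(A_1 (A_2 A_3)): 30×17 by 17×17 → 30×17, cost 30·17·17 = 8670; cumulative 14161
((A_1 (A_2 A_3)) A_4): 30×17 by 17×35 → 30×35, cost 30·17·35 = 17850; cumulative 32011
Total: 32011 scalar multiplications.

32011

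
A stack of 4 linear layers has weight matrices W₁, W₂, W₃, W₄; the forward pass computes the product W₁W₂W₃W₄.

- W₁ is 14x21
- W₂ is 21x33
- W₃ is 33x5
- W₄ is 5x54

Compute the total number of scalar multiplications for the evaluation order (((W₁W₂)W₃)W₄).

15792

(W₁W₂): 14×21 by 21×33 → 14×33, cost 14·21·33 = 9702
((W₁W₂)W₃): 14×33 by 33×5 → 14×5, cost 14·33·5 = 2310; cumulative 12012
(((W₁W₂)W₃)W₄): 14×5 by 5×54 → 14×54, cost 14·5·54 = 3780; cumulative 15792
Total: 15792 scalar multiplications.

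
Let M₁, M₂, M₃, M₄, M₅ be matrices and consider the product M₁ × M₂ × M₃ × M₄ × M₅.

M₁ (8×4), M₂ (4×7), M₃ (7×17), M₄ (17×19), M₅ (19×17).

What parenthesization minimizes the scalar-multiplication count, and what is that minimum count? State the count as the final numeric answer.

Adjacent pairs: M₁M₂ = 8·4·7 = 224; M₂M₃ = 4·7·17 = 476; M₃M₄ = 7·17·19 = 2261; M₄M₅ = 17·19·17 = 5491.
Length 3: M₁..M₃: k=1: 0+476+8·4·17=1020; k=2: 224+0+8·7·17=1176 → min 1020 | M₂..M₄: k=2: 0+2261+4·7·19=2793; k=3: 476+0+4·17·19=1768 → min 1768 | M₃..M₅: k=3: 0+5491+7·17·17=7514; k=4: 2261+0+7·19·17=4522 → min 4522.
Length 4: M₁..M₄: k=1: 0+1768+8·4·19=2376; k=2: 224+2261+8·7·19=3549; k=3: 1020+0+8·17·19=3604 → min 2376 | M₂..M₅: k=2: 0+4522+4·7·17=4998; k=3: 476+5491+4·17·17=7123; k=4: 1768+0+4·19·17=3060 → min 3060.
Length 5: M₁..M₅: k=1: 0+3060+8·4·17=3604; k=2: 224+4522+8·7·17=5698; k=3: 1020+5491+8·17·17=8823; k=4: 2376+0+8·19·17=4960 → min 3604.
Optimal parenthesization: (M₁ × (((M₂ × M₃) × M₄) × M₅)) with cost 3604.

3604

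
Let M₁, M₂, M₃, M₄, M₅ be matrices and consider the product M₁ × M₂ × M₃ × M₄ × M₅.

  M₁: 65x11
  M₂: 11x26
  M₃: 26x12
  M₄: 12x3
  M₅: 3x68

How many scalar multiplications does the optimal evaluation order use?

Adjacent pairs: M₁M₂ = 65·11·26 = 18590; M₂M₃ = 11·26·12 = 3432; M₃M₄ = 26·12·3 = 936; M₄M₅ = 12·3·68 = 2448.
Length 3: M₁..M₃: k=1: 0+3432+65·11·12=12012; k=2: 18590+0+65·26·12=38870 → min 12012 | M₂..M₄: k=2: 0+936+11·26·3=1794; k=3: 3432+0+11·12·3=3828 → min 1794 | M₃..M₅: k=3: 0+2448+26·12·68=23664; k=4: 936+0+26·3·68=6240 → min 6240.
Length 4: M₁..M₄: k=1: 0+1794+65·11·3=3939; k=2: 18590+936+65·26·3=24596; k=3: 12012+0+65·12·3=14352 → min 3939 | M₂..M₅: k=2: 0+6240+11·26·68=25688; k=3: 3432+2448+11·12·68=14856; k=4: 1794+0+11·3·68=4038 → min 4038.
Length 5: M₁..M₅: k=1: 0+4038+65·11·68=52658; k=2: 18590+6240+65·26·68=139750; k=3: 12012+2448+65·12·68=67500; k=4: 3939+0+65·3·68=17199 → min 17199.
Optimal order: ((M₁ × (M₂ × (M₃ × M₄))) × M₅) with cost 17199.

17199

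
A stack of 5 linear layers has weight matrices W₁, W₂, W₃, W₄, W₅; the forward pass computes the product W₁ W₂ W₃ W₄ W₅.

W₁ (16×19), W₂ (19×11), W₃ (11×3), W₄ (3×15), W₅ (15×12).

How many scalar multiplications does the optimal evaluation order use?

2655

Adjacent pairs: W₁W₂ = 16·19·11 = 3344; W₂W₃ = 19·11·3 = 627; W₃W₄ = 11·3·15 = 495; W₄W₅ = 3·15·12 = 540.
Length 3: W₁..W₃: k=1: 0+627+16·19·3=1539; k=2: 3344+0+16·11·3=3872 → min 1539 | W₂..W₄: k=2: 0+495+19·11·15=3630; k=3: 627+0+19·3·15=1482 → min 1482 | W₃..W₅: k=3: 0+540+11·3·12=936; k=4: 495+0+11·15·12=2475 → min 936.
Length 4: W₁..W₄: k=1: 0+1482+16·19·15=6042; k=2: 3344+495+16·11·15=6479; k=3: 1539+0+16·3·15=2259 → min 2259 | W₂..W₅: k=2: 0+936+19·11·12=3444; k=3: 627+540+19·3·12=1851; k=4: 1482+0+19·15·12=4902 → min 1851.
Length 5: W₁..W₅: k=1: 0+1851+16·19·12=5499; k=2: 3344+936+16·11·12=6392; k=3: 1539+540+16·3·12=2655; k=4: 2259+0+16·15·12=5139 → min 2655.
Optimal order: ((W₁ (W₂ W₃)) (W₄ W₅)) with cost 2655.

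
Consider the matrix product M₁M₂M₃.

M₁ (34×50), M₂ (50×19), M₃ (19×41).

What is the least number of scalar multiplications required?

58786

Order (M₁(M₂M₃)): (M₂M₃): 50×19 by 19×41 → 50×41, cost 50·19·41 = 38950; (M₁(M₂M₃)): 34×50 by 50×41 → 34×41, cost 34·50·41 = 69700; cumulative 108650. Total 108650.
Order ((M₁M₂)M₃): (M₁M₂): 34×50 by 50×19 → 34×19, cost 34·50·19 = 32300; ((M₁M₂)M₃): 34×19 by 19×41 → 34×41, cost 34·19·41 = 26486; cumulative 58786. Total 58786.
Minimum: 58786.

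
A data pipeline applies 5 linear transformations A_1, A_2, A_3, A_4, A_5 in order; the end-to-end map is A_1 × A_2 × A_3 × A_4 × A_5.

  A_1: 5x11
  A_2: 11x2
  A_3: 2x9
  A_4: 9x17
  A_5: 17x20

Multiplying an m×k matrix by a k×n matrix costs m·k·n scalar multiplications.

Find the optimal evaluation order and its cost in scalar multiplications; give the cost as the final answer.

1296

Adjacent pairs: A_1A_2 = 5·11·2 = 110; A_2A_3 = 11·2·9 = 198; A_3A_4 = 2·9·17 = 306; A_4A_5 = 9·17·20 = 3060.
Length 3: A_1..A_3: k=1: 0+198+5·11·9=693; k=2: 110+0+5·2·9=200 → min 200 | A_2..A_4: k=2: 0+306+11·2·17=680; k=3: 198+0+11·9·17=1881 → min 680 | A_3..A_5: k=3: 0+3060+2·9·20=3420; k=4: 306+0+2·17·20=986 → min 986.
Length 4: A_1..A_4: k=1: 0+680+5·11·17=1615; k=2: 110+306+5·2·17=586; k=3: 200+0+5·9·17=965 → min 586 | A_2..A_5: k=2: 0+986+11·2·20=1426; k=3: 198+3060+11·9·20=5238; k=4: 680+0+11·17·20=4420 → min 1426.
Length 5: A_1..A_5: k=1: 0+1426+5·11·20=2526; k=2: 110+986+5·2·20=1296; k=3: 200+3060+5·9·20=4160; k=4: 586+0+5·17·20=2286 → min 1296.
Optimal parenthesization: ((A_1 × A_2) × ((A_3 × A_4) × A_5)) with cost 1296.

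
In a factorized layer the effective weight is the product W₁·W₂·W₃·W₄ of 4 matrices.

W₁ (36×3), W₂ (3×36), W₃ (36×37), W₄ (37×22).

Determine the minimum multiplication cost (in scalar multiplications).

8814

Adjacent pairs: W₁W₂ = 36·3·36 = 3888; W₂W₃ = 3·36·37 = 3996; W₃W₄ = 36·37·22 = 29304.
Length 3: W₁..W₃: k=1: 0+3996+36·3·37=7992; k=2: 3888+0+36·36·37=51840 → min 7992 | W₂..W₄: k=2: 0+29304+3·36·22=31680; k=3: 3996+0+3·37·22=6438 → min 6438.
Length 4: W₁..W₄: k=1: 0+6438+36·3·22=8814; k=2: 3888+29304+36·36·22=61704; k=3: 7992+0+36·37·22=37296 → min 8814.
Optimal order: (W₁·((W₂·W₃)·W₄)) with cost 8814.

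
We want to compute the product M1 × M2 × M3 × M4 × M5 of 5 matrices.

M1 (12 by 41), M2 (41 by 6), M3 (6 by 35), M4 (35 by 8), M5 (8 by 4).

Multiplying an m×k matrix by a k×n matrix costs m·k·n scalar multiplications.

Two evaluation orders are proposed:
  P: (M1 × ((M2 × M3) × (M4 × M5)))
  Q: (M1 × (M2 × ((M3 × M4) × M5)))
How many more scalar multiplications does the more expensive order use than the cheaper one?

Order P = (M1 × ((M2 × M3) × (M4 × M5))): (M2 × M3): 41×6 by 6×35 → 41×35, cost 41·6·35 = 8610; (M4 × M5): 35×8 by 8×4 → 35×4, cost 35·8·4 = 1120; ((M2 × M3) × (M4 × M5)): 41×35 by 35×4 → 41×4, cost 41·35·4 = 5740; cumulative 15470; (M1 × ((M2 × M3) × (M4 × M5))): 12×41 by 41×4 → 12×4, cost 12·41·4 = 1968; cumulative 17438. Total 17438.
Order Q = (M1 × (M2 × ((M3 × M4) × M5))): (M3 × M4): 6×35 by 35×8 → 6×8, cost 6·35·8 = 1680; ((M3 × M4) × M5): 6×8 by 8×4 → 6×4, cost 6·8·4 = 192; cumulative 1872; (M2 × ((M3 × M4) × M5)): 41×6 by 6×4 → 41×4, cost 41·6·4 = 984; cumulative 2856; (M1 × (M2 × ((M3 × M4) × M5))): 12×41 by 41×4 → 12×4, cost 12·41·4 = 1968; cumulative 4824. Total 4824.
Difference: |17438 − 4824| = 12614.

12614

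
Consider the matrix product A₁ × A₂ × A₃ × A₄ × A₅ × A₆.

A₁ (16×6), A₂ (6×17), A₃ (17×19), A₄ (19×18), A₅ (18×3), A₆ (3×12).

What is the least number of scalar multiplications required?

3165

Adjacent pairs: A₁A₂ = 16·6·17 = 1632; A₂A₃ = 6·17·19 = 1938; A₃A₄ = 17·19·18 = 5814; A₄A₅ = 19·18·3 = 1026; A₅A₆ = 18·3·12 = 648.
Length 3: A₁..A₃: k=1: 0+1938+16·6·19=3762; k=2: 1632+0+16·17·19=6800 → min 3762 | A₂..A₄: k=2: 0+5814+6·17·18=7650; k=3: 1938+0+6·19·18=3990 → min 3990 | A₃..A₅: k=3: 0+1026+17·19·3=1995; k=4: 5814+0+17·18·3=6732 → min 1995 | A₄..A₆: k=4: 0+648+19·18·12=4752; k=5: 1026+0+19·3·12=1710 → min 1710.
Length 4: A₁..A₄: k=1: 0+3990+16·6·18=5718; k=2: 1632+5814+16·17·18=12342; k=3: 3762+0+16·19·18=9234 → min 5718 | A₂..A₅: k=2: 0+1995+6·17·3=2301; k=3: 1938+1026+6·19·3=3306; k=4: 3990+0+6·18·3=4314 → min 2301 | A₃..A₆: k=3: 0+1710+17·19·12=5586; k=4: 5814+648+17·18·12=10134; k=5: 1995+0+17·3·12=2607 → min 2607.
Length 5: A₁..A₅: k=1: 0+2301+16·6·3=2589; k=2: 1632+1995+16·17·3=4443; k=3: 3762+1026+16·19·3=5700; k=4: 5718+0+16·18·3=6582 → min 2589 | A₂..A₆: k=2: 0+2607+6·17·12=3831; k=3: 1938+1710+6·19·12=5016; k=4: 3990+648+6·18·12=5934; k=5: 2301+0+6·3·12=2517 → min 2517.
Length 6: A₁..A₆: k=1: 0+2517+16·6·12=3669; k=2: 1632+2607+16·17·12=7503; k=3: 3762+1710+16·19·12=9120; k=4: 5718+648+16·18·12=9822; k=5: 2589+0+16·3·12=3165 → min 3165.
Optimal order: ((A₁ × (A₂ × (A₃ × (A₄ × A₅)))) × A₆) with cost 3165.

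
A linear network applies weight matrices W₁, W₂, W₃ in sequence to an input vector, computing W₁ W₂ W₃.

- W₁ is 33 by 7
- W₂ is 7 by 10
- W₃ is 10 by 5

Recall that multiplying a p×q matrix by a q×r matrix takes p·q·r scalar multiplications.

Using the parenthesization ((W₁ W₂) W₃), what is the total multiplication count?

(W₁ W₂): 33×7 by 7×10 → 33×10, cost 33·7·10 = 2310
((W₁ W₂) W₃): 33×10 by 10×5 → 33×5, cost 33·10·5 = 1650; cumulative 3960
Total: 3960 scalar multiplications.

3960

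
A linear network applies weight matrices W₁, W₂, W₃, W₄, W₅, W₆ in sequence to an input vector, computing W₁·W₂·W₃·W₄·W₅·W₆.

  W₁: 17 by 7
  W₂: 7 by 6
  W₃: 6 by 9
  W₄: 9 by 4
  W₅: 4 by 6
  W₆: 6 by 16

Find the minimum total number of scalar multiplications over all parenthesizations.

Adjacent pairs: W₁W₂ = 17·7·6 = 714; W₂W₃ = 7·6·9 = 378; W₃W₄ = 6·9·4 = 216; W₄W₅ = 9·4·6 = 216; W₅W₆ = 4·6·16 = 384.
Length 3: W₁..W₃: k=1: 0+378+17·7·9=1449; k=2: 714+0+17·6·9=1632 → min 1449 | W₂..W₄: k=2: 0+216+7·6·4=384; k=3: 378+0+7·9·4=630 → min 384 | W₃..W₅: k=3: 0+216+6·9·6=540; k=4: 216+0+6·4·6=360 → min 360 | W₄..W₆: k=4: 0+384+9·4·16=960; k=5: 216+0+9·6·16=1080 → min 960.
Length 4: W₁..W₄: k=1: 0+384+17·7·4=860; k=2: 714+216+17·6·4=1338; k=3: 1449+0+17·9·4=2061 → min 860 | W₂..W₅: k=2: 0+360+7·6·6=612; k=3: 378+216+7·9·6=972; k=4: 384+0+7·4·6=552 → min 552 | W₃..W₆: k=3: 0+960+6·9·16=1824; k=4: 216+384+6·4·16=984; k=5: 360+0+6·6·16=936 → min 936.
Length 5: W₁..W₅: k=1: 0+552+17·7·6=1266; k=2: 714+360+17·6·6=1686; k=3: 1449+216+17·9·6=2583; k=4: 860+0+17·4·6=1268 → min 1266 | W₂..W₆: k=2: 0+936+7·6·16=1608; k=3: 378+960+7·9·16=2346; k=4: 384+384+7·4·16=1216; k=5: 552+0+7·6·16=1224 → min 1216.
Length 6: W₁..W₆: k=1: 0+1216+17·7·16=3120; k=2: 714+936+17·6·16=3282; k=3: 1449+960+17·9·16=4857; k=4: 860+384+17·4·16=2332; k=5: 1266+0+17·6·16=2898 → min 2332.
Optimal order: ((W₁·(W₂·(W₃·W₄)))·(W₅·W₆)) with cost 2332.

2332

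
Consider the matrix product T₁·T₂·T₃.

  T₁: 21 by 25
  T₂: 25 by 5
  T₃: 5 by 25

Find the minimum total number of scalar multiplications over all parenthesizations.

Order (T₁·(T₂·T₃)): (T₂·T₃): 25×5 by 5×25 → 25×25, cost 25·5·25 = 3125; (T₁·(T₂·T₃)): 21×25 by 25×25 → 21×25, cost 21·25·25 = 13125; cumulative 16250. Total 16250.
Order ((T₁·T₂)·T₃): (T₁·T₂): 21×25 by 25×5 → 21×5, cost 21·25·5 = 2625; ((T₁·T₂)·T₃): 21×5 by 5×25 → 21×25, cost 21·5·25 = 2625; cumulative 5250. Total 5250.
Minimum: 5250.

5250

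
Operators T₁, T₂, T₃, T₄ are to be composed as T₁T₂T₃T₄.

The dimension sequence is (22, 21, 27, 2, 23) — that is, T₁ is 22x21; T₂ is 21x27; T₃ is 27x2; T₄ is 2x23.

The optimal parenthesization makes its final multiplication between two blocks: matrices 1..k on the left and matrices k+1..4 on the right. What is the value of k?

Adjacent pairs: T₁T₂ = 22·21·27 = 12474; T₂T₃ = 21·27·2 = 1134; T₃T₄ = 27·2·23 = 1242.
Length 3: T₁..T₃: k=1: 0+1134+22·21·2=2058; k=2: 12474+0+22·27·2=13662 → min 2058 | T₂..T₄: k=2: 0+1242+21·27·23=14283; k=3: 1134+0+21·2·23=2100 → min 2100.
Top-level splits: k=1: (T₁..T₁)·(T₂..T₄) → 0+2100+22·21·23 = 12726; k=2: (T₁..T₂)·(T₃..T₄) → 12474+1242+22·27·23 = 27378; k=3: (T₁..T₃)·(T₄..T₄) → 2058+0+22·2·23 = 3070.
Best split is after T₃, i.e. k = 3.

3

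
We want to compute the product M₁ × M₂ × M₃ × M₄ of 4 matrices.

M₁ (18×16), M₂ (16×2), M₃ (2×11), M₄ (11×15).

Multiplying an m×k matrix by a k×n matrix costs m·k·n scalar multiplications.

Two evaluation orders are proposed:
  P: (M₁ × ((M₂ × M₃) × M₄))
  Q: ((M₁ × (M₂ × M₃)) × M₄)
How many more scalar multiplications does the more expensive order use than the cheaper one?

Order P = (M₁ × ((M₂ × M₃) × M₄)): (M₂ × M₃): 16×2 by 2×11 → 16×11, cost 16·2·11 = 352; ((M₂ × M₃) × M₄): 16×11 by 11×15 → 16×15, cost 16·11·15 = 2640; cumulative 2992; (M₁ × ((M₂ × M₃) × M₄)): 18×16 by 16×15 → 18×15, cost 18·16·15 = 4320; cumulative 7312. Total 7312.
Order Q = ((M₁ × (M₂ × M₃)) × M₄): (M₂ × M₃): 16×2 by 2×11 → 16×11, cost 16·2·11 = 352; (M₁ × (M₂ × M₃)): 18×16 by 16×11 → 18×11, cost 18·16·11 = 3168; cumulative 3520; ((M₁ × (M₂ × M₃)) × M₄): 18×11 by 11×15 → 18×15, cost 18·11·15 = 2970; cumulative 6490. Total 6490.
Difference: |7312 − 6490| = 822.

822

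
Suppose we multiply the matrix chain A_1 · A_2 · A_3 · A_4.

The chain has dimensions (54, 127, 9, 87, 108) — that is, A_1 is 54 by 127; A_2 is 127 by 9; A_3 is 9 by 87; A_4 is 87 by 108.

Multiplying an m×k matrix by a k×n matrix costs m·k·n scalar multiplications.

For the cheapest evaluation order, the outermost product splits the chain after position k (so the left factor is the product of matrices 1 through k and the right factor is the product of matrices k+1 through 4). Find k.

Adjacent pairs: A_1A_2 = 54·127·9 = 61722; A_2A_3 = 127·9·87 = 99441; A_3A_4 = 9·87·108 = 84564.
Length 3: A_1..A_3: k=1: 0+99441+54·127·87=696087; k=2: 61722+0+54·9·87=104004 → min 104004 | A_2..A_4: k=2: 0+84564+127·9·108=208008; k=3: 99441+0+127·87·108=1292733 → min 208008.
Top-level splits: k=1: (A_1..A_1)·(A_2..A_4) → 0+208008+54·127·108 = 948672; k=2: (A_1..A_2)·(A_3..A_4) → 61722+84564+54·9·108 = 198774; k=3: (A_1..A_3)·(A_4..A_4) → 104004+0+54·87·108 = 611388.
Best split is after A_2, i.e. k = 2.

2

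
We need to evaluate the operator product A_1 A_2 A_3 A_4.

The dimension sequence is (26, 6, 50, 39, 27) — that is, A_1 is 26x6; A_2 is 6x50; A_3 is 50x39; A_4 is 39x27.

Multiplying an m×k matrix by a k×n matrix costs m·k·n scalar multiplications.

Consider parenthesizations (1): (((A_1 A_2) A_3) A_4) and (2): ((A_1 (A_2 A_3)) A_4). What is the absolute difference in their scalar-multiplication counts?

40716

Order (1) = (((A_1 A_2) A_3) A_4): (A_1 A_2): 26×6 by 6×50 → 26×50, cost 26·6·50 = 7800; ((A_1 A_2) A_3): 26×50 by 50×39 → 26×39, cost 26·50·39 = 50700; cumulative 58500; (((A_1 A_2) A_3) A_4): 26×39 by 39×27 → 26×27, cost 26·39·27 = 27378; cumulative 85878. Total 85878.
Order (2) = ((A_1 (A_2 A_3)) A_4): (A_2 A_3): 6×50 by 50×39 → 6×39, cost 6·50·39 = 11700; (A_1 (A_2 A_3)): 26×6 by 6×39 → 26×39, cost 26·6·39 = 6084; cumulative 17784; ((A_1 (A_2 A_3)) A_4): 26×39 by 39×27 → 26×27, cost 26·39·27 = 27378; cumulative 45162. Total 45162.
Difference: |85878 − 45162| = 40716.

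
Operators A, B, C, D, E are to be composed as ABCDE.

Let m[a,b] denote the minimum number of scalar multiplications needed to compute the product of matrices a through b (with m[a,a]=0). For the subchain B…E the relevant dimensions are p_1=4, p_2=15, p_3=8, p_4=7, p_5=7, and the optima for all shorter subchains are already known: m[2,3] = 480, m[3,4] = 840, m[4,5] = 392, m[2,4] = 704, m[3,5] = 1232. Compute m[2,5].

900

m[2,5] = min over k∈[2,4] of m[2,k]+m[k+1,5]+p_{1}·p_k·p_{5}.
k=2: 0 + 1232 + 4·15·7 = 1652; k=3: 480 + 392 + 4·8·7 = 1096; k=4: 704 + 0 + 4·7·7 = 900.
Minimum: 900 at k=4.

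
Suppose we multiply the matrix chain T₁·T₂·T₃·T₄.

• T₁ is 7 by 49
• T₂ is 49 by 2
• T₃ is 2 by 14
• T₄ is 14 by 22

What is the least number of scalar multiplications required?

Adjacent pairs: T₁T₂ = 7·49·2 = 686; T₂T₃ = 49·2·14 = 1372; T₃T₄ = 2·14·22 = 616.
Length 3: T₁..T₃: k=1: 0+1372+7·49·14=6174; k=2: 686+0+7·2·14=882 → min 882 | T₂..T₄: k=2: 0+616+49·2·22=2772; k=3: 1372+0+49·14·22=16464 → min 2772.
Length 4: T₁..T₄: k=1: 0+2772+7·49·22=10318; k=2: 686+616+7·2·22=1610; k=3: 882+0+7·14·22=3038 → min 1610.
Optimal order: ((T₁·T₂)·(T₃·T₄)) with cost 1610.

1610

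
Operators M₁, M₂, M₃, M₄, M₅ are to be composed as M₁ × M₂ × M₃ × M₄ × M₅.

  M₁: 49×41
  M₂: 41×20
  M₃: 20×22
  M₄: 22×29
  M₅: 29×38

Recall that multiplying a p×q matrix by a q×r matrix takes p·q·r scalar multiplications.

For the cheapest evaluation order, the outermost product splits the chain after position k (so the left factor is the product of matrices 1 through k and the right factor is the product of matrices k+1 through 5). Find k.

2

Adjacent pairs: M₁M₂ = 49·41·20 = 40180; M₂M₃ = 41·20·22 = 18040; M₃M₄ = 20·22·29 = 12760; M₄M₅ = 22·29·38 = 24244.
Length 3: M₁..M₃: k=1: 0+18040+49·41·22=62238; k=2: 40180+0+49·20·22=61740 → min 61740 | M₂..M₄: k=2: 0+12760+41·20·29=36540; k=3: 18040+0+41·22·29=44198 → min 36540 | M₃..M₅: k=3: 0+24244+20·22·38=40964; k=4: 12760+0+20·29·38=34800 → min 34800.
Length 4: M₁..M₄: k=1: 0+36540+49·41·29=94801; k=2: 40180+12760+49·20·29=81360; k=3: 61740+0+49·22·29=93002 → min 81360 | M₂..M₅: k=2: 0+34800+41·20·38=65960; k=3: 18040+24244+41·22·38=76560; k=4: 36540+0+41·29·38=81722 → min 65960.
Top-level splits: k=1: (M₁..M₁)·(M₂..M₅) → 0+65960+49·41·38 = 142302; k=2: (M₁..M₂)·(M₃..M₅) → 40180+34800+49·20·38 = 112220; k=3: (M₁..M₃)·(M₄..M₅) → 61740+24244+49·22·38 = 126948; k=4: (M₁..M₄)·(M₅..M₅) → 81360+0+49·29·38 = 135358.
Best split is after M₂, i.e. k = 2.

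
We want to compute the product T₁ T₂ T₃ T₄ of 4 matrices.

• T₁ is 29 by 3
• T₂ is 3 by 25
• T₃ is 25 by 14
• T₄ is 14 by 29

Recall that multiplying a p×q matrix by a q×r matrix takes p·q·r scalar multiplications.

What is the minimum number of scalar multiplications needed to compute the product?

4791

Adjacent pairs: T₁T₂ = 29·3·25 = 2175; T₂T₃ = 3·25·14 = 1050; T₃T₄ = 25·14·29 = 10150.
Length 3: T₁..T₃: k=1: 0+1050+29·3·14=2268; k=2: 2175+0+29·25·14=12325 → min 2268 | T₂..T₄: k=2: 0+10150+3·25·29=12325; k=3: 1050+0+3·14·29=2268 → min 2268.
Length 4: T₁..T₄: k=1: 0+2268+29·3·29=4791; k=2: 2175+10150+29·25·29=33350; k=3: 2268+0+29·14·29=14042 → min 4791.
Optimal order: (T₁ ((T₂ T₃) T₄)) with cost 4791.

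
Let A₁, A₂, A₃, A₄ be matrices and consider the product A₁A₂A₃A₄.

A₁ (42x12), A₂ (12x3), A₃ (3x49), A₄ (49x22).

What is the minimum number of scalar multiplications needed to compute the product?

Adjacent pairs: A₁A₂ = 42·12·3 = 1512; A₂A₃ = 12·3·49 = 1764; A₃A₄ = 3·49·22 = 3234.
Length 3: A₁..A₃: k=1: 0+1764+42·12·49=26460; k=2: 1512+0+42·3·49=7686 → min 7686 | A₂..A₄: k=2: 0+3234+12·3·22=4026; k=3: 1764+0+12·49·22=14700 → min 4026.
Length 4: A₁..A₄: k=1: 0+4026+42·12·22=15114; k=2: 1512+3234+42·3·22=7518; k=3: 7686+0+42·49·22=52962 → min 7518.
Optimal order: ((A₁A₂)(A₃A₄)) with cost 7518.

7518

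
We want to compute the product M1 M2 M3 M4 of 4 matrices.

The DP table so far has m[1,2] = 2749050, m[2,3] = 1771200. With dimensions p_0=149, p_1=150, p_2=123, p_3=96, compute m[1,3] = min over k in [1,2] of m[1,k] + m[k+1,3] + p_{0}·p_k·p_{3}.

3916800

m[1,3] = min over k∈[1,2] of m[1,k]+m[k+1,3]+p_{0}·p_k·p_{3}.
k=1: 0 + 1771200 + 149·150·96 = 3916800; k=2: 2749050 + 0 + 149·123·96 = 4508442.
Minimum: 3916800 at k=1.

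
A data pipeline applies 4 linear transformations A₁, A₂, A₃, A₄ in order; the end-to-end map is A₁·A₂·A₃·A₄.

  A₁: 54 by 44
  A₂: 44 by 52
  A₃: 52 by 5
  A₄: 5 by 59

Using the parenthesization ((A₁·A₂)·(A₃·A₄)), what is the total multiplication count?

(A₁·A₂): 54×44 by 44×52 → 54×52, cost 54·44·52 = 123552
(A₃·A₄): 52×5 by 5×59 → 52×59, cost 52·5·59 = 15340
((A₁·A₂)·(A₃·A₄)): 54×52 by 52×59 → 54×59, cost 54·52·59 = 165672; cumulative 304564
Total: 304564 scalar multiplications.

304564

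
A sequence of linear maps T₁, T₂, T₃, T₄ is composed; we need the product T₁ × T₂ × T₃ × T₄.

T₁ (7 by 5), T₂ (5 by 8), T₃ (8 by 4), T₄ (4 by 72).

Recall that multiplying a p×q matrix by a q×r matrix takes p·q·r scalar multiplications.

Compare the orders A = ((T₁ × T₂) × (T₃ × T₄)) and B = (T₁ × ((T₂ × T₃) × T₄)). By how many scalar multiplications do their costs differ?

2496

Order A = ((T₁ × T₂) × (T₃ × T₄)): (T₁ × T₂): 7×5 by 5×8 → 7×8, cost 7·5·8 = 280; (T₃ × T₄): 8×4 by 4×72 → 8×72, cost 8·4·72 = 2304; ((T₁ × T₂) × (T₃ × T₄)): 7×8 by 8×72 → 7×72, cost 7·8·72 = 4032; cumulative 6616. Total 6616.
Order B = (T₁ × ((T₂ × T₃) × T₄)): (T₂ × T₃): 5×8 by 8×4 → 5×4, cost 5·8·4 = 160; ((T₂ × T₃) × T₄): 5×4 by 4×72 → 5×72, cost 5·4·72 = 1440; cumulative 1600; (T₁ × ((T₂ × T₃) × T₄)): 7×5 by 5×72 → 7×72, cost 7·5·72 = 2520; cumulative 4120. Total 4120.
Difference: |6616 − 4120| = 2496.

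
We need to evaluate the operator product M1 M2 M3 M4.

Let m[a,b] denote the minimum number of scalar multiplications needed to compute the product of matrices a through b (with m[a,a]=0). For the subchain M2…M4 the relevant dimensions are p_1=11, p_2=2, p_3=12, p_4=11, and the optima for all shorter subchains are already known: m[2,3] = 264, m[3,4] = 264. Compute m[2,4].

506

m[2,4] = min over k∈[2,3] of m[2,k]+m[k+1,4]+p_{1}·p_k·p_{4}.
k=2: 0 + 264 + 11·2·11 = 506; k=3: 264 + 0 + 11·12·11 = 1716.
Minimum: 506 at k=2.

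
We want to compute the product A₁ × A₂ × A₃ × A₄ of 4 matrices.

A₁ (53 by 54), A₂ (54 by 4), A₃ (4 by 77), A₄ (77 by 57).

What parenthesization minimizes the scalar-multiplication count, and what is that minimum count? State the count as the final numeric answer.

Adjacent pairs: A₁A₂ = 53·54·4 = 11448; A₂A₃ = 54·4·77 = 16632; A₃A₄ = 4·77·57 = 17556.
Length 3: A₁..A₃: k=1: 0+16632+53·54·77=237006; k=2: 11448+0+53·4·77=27772 → min 27772 | A₂..A₄: k=2: 0+17556+54·4·57=29868; k=3: 16632+0+54·77·57=253638 → min 29868.
Length 4: A₁..A₄: k=1: 0+29868+53·54·57=193002; k=2: 11448+17556+53·4·57=41088; k=3: 27772+0+53·77·57=260389 → min 41088.
Optimal parenthesization: ((A₁ × A₂) × (A₃ × A₄)) with cost 41088.

41088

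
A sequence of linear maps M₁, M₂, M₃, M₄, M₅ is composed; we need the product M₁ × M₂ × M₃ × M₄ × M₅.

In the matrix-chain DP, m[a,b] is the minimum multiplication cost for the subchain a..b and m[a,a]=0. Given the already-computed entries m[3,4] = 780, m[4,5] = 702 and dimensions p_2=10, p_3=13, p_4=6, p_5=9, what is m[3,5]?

1320

m[3,5] = min over k∈[3,4] of m[3,k]+m[k+1,5]+p_{2}·p_k·p_{5}.
k=3: 0 + 702 + 10·13·9 = 1872; k=4: 780 + 0 + 10·6·9 = 1320.
Minimum: 1320 at k=4.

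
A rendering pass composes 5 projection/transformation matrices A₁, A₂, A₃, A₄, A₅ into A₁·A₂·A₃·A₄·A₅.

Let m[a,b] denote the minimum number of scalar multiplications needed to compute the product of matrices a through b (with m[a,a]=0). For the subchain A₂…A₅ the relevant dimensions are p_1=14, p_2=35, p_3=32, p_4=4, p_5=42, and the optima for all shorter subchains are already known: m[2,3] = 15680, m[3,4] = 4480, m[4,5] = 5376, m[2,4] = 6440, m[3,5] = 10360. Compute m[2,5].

8792

m[2,5] = min over k∈[2,4] of m[2,k]+m[k+1,5]+p_{1}·p_k·p_{5}.
k=2: 0 + 10360 + 14·35·42 = 30940; k=3: 15680 + 5376 + 14·32·42 = 39872; k=4: 6440 + 0 + 14·4·42 = 8792.
Minimum: 8792 at k=4.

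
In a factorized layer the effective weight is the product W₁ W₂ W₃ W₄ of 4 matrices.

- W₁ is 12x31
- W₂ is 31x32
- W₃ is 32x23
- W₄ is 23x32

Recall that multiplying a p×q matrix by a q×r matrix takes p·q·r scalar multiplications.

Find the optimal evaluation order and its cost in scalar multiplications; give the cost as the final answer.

Adjacent pairs: W₁W₂ = 12·31·32 = 11904; W₂W₃ = 31·32·23 = 22816; W₃W₄ = 32·23·32 = 23552.
Length 3: W₁..W₃: k=1: 0+22816+12·31·23=31372; k=2: 11904+0+12·32·23=20736 → min 20736 | W₂..W₄: k=2: 0+23552+31·32·32=55296; k=3: 22816+0+31·23·32=45632 → min 45632.
Length 4: W₁..W₄: k=1: 0+45632+12·31·32=57536; k=2: 11904+23552+12·32·32=47744; k=3: 20736+0+12·23·32=29568 → min 29568.
Optimal parenthesization: (((W₁ W₂) W₃) W₄) with cost 29568.

29568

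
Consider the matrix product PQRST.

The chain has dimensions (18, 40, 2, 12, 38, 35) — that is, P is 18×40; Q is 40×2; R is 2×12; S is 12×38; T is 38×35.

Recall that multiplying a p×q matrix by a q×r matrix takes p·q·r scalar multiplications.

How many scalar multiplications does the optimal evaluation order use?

Adjacent pairs: PQ = 18·40·2 = 1440; QR = 40·2·12 = 960; RS = 2·12·38 = 912; ST = 12·38·35 = 15960.
Length 3: P..R: k=1: 0+960+18·40·12=9600; k=2: 1440+0+18·2·12=1872 → min 1872 | Q..S: k=2: 0+912+40·2·38=3952; k=3: 960+0+40·12·38=19200 → min 3952 | R..T: k=3: 0+15960+2·12·35=16800; k=4: 912+0+2·38·35=3572 → min 3572.
Length 4: P..S: k=1: 0+3952+18·40·38=31312; k=2: 1440+912+18·2·38=3720; k=3: 1872+0+18·12·38=10080 → min 3720 | Q..T: k=2: 0+3572+40·2·35=6372; k=3: 960+15960+40·12·35=33720; k=4: 3952+0+40·38·35=57152 → min 6372.
Length 5: P..T: k=1: 0+6372+18·40·35=31572; k=2: 1440+3572+18·2·35=6272; k=3: 1872+15960+18·12·35=25392; k=4: 3720+0+18·38·35=27660 → min 6272.
Optimal order: ((PQ)((RS)T)) with cost 6272.

6272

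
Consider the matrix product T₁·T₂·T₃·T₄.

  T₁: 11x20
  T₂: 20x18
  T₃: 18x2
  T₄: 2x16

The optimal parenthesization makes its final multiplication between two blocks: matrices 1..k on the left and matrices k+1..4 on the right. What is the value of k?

3

Adjacent pairs: T₁T₂ = 11·20·18 = 3960; T₂T₃ = 20·18·2 = 720; T₃T₄ = 18·2·16 = 576.
Length 3: T₁..T₃: k=1: 0+720+11·20·2=1160; k=2: 3960+0+11·18·2=4356 → min 1160 | T₂..T₄: k=2: 0+576+20·18·16=6336; k=3: 720+0+20·2·16=1360 → min 1360.
Top-level splits: k=1: (T₁..T₁)·(T₂..T₄) → 0+1360+11·20·16 = 4880; k=2: (T₁..T₂)·(T₃..T₄) → 3960+576+11·18·16 = 7704; k=3: (T₁..T₃)·(T₄..T₄) → 1160+0+11·2·16 = 1512.
Best split is after T₃, i.e. k = 3.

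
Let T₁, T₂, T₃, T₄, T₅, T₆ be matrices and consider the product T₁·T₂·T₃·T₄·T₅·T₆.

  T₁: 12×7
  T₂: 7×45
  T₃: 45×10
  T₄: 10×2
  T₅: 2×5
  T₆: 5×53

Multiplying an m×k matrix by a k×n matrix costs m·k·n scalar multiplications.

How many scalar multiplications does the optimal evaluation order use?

3500

Adjacent pairs: T₁T₂ = 12·7·45 = 3780; T₂T₃ = 7·45·10 = 3150; T₃T₄ = 45·10·2 = 900; T₄T₅ = 10·2·5 = 100; T₅T₆ = 2·5·53 = 530.
Length 3: T₁..T₃: k=1: 0+3150+12·7·10=3990; k=2: 3780+0+12·45·10=9180 → min 3990 | T₂..T₄: k=2: 0+900+7·45·2=1530; k=3: 3150+0+7·10·2=3290 → min 1530 | T₃..T₅: k=3: 0+100+45·10·5=2350; k=4: 900+0+45·2·5=1350 → min 1350 | T₄..T₆: k=4: 0+530+10·2·53=1590; k=5: 100+0+10·5·53=2750 → min 1590.
Length 4: T₁..T₄: k=1: 0+1530+12·7·2=1698; k=2: 3780+900+12·45·2=5760; k=3: 3990+0+12·10·2=4230 → min 1698 | T₂..T₅: k=2: 0+1350+7·45·5=2925; k=3: 3150+100+7·10·5=3600; k=4: 1530+0+7·2·5=1600 → min 1600 | T₃..T₆: k=3: 0+1590+45·10·53=25440; k=4: 900+530+45·2·53=6200; k=5: 1350+0+45·5·53=13275 → min 6200.
Length 5: T₁..T₅: k=1: 0+1600+12·7·5=2020; k=2: 3780+1350+12·45·5=7830; k=3: 3990+100+12·10·5=4690; k=4: 1698+0+12·2·5=1818 → min 1818 | T₂..T₆: k=2: 0+6200+7·45·53=22895; k=3: 3150+1590+7·10·53=8450; k=4: 1530+530+7·2·53=2802; k=5: 1600+0+7·5·53=3455 → min 2802.
Length 6: T₁..T₆: k=1: 0+2802+12·7·53=7254; k=2: 3780+6200+12·45·53=38600; k=3: 3990+1590+12·10·53=11940; k=4: 1698+530+12·2·53=3500; k=5: 1818+0+12·5·53=4998 → min 3500.
Optimal order: ((T₁·(T₂·(T₃·T₄)))·(T₅·T₆)) with cost 3500.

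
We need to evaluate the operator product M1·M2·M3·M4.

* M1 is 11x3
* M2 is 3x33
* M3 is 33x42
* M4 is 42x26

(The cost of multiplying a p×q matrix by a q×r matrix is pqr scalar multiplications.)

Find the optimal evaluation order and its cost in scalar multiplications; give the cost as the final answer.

8292

Adjacent pairs: M1M2 = 11·3·33 = 1089; M2M3 = 3·33·42 = 4158; M3M4 = 33·42·26 = 36036.
Length 3: M1..M3: k=1: 0+4158+11·3·42=5544; k=2: 1089+0+11·33·42=16335 → min 5544 | M2..M4: k=2: 0+36036+3·33·26=38610; k=3: 4158+0+3·42·26=7434 → min 7434.
Length 4: M1..M4: k=1: 0+7434+11·3·26=8292; k=2: 1089+36036+11·33·26=46563; k=3: 5544+0+11·42·26=17556 → min 8292.
Optimal parenthesization: (M1·((M2·M3)·M4)) with cost 8292.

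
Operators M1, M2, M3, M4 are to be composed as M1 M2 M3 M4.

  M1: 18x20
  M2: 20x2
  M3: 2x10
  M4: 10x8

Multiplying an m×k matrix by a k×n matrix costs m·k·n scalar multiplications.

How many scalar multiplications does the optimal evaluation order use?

1168

Adjacent pairs: M1M2 = 18·20·2 = 720; M2M3 = 20·2·10 = 400; M3M4 = 2·10·8 = 160.
Length 3: M1..M3: k=1: 0+400+18·20·10=4000; k=2: 720+0+18·2·10=1080 → min 1080 | M2..M4: k=2: 0+160+20·2·8=480; k=3: 400+0+20·10·8=2000 → min 480.
Length 4: M1..M4: k=1: 0+480+18·20·8=3360; k=2: 720+160+18·2·8=1168; k=3: 1080+0+18·10·8=2520 → min 1168.
Optimal order: ((M1 M2) (M3 M4)) with cost 1168.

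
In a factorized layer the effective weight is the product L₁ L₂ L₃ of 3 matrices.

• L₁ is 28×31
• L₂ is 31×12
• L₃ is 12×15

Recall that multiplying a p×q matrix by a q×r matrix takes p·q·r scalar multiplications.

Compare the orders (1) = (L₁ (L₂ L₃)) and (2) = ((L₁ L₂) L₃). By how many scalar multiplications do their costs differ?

3144

Order (1) = (L₁ (L₂ L₃)): (L₂ L₃): 31×12 by 12×15 → 31×15, cost 31·12·15 = 5580; (L₁ (L₂ L₃)): 28×31 by 31×15 → 28×15, cost 28·31·15 = 13020; cumulative 18600. Total 18600.
Order (2) = ((L₁ L₂) L₃): (L₁ L₂): 28×31 by 31×12 → 28×12, cost 28·31·12 = 10416; ((L₁ L₂) L₃): 28×12 by 12×15 → 28×15, cost 28·12·15 = 5040; cumulative 15456. Total 15456.
Difference: |18600 − 15456| = 3144.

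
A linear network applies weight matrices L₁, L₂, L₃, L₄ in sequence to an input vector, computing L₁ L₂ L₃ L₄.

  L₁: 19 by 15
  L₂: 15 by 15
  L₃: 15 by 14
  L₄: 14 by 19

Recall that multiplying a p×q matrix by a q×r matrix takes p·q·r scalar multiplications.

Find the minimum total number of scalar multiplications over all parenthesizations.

Adjacent pairs: L₁L₂ = 19·15·15 = 4275; L₂L₃ = 15·15·14 = 3150; L₃L₄ = 15·14·19 = 3990.
Length 3: L₁..L₃: k=1: 0+3150+19·15·14=7140; k=2: 4275+0+19·15·14=8265 → min 7140 | L₂..L₄: k=2: 0+3990+15·15·19=8265; k=3: 3150+0+15·14·19=7140 → min 7140.
Length 4: L₁..L₄: k=1: 0+7140+19·15·19=12555; k=2: 4275+3990+19·15·19=13680; k=3: 7140+0+19·14·19=12194 → min 12194.
Optimal order: ((L₁ (L₂ L₃)) L₄) with cost 12194.

12194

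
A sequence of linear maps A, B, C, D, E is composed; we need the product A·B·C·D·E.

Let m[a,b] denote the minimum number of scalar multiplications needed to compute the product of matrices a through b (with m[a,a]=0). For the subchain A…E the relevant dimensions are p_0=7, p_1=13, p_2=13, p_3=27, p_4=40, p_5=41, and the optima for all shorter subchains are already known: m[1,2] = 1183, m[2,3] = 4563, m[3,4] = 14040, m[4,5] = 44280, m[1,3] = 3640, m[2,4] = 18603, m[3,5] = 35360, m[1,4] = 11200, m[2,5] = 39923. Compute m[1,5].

m[1,5] = min over k∈[1,4] of m[1,k]+m[k+1,5]+p_{0}·p_k·p_{5}.
k=1: 0 + 39923 + 7·13·41 = 43654; k=2: 1183 + 35360 + 7·13·41 = 40274; k=3: 3640 + 44280 + 7·27·41 = 55669; k=4: 11200 + 0 + 7·40·41 = 22680.
Minimum: 22680 at k=4.

22680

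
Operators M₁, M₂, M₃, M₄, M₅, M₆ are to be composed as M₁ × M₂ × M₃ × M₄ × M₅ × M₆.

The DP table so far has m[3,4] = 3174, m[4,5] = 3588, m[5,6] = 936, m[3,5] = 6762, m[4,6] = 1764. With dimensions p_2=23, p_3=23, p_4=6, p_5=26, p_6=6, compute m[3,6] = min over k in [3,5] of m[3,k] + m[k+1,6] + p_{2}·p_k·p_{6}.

4938

m[3,6] = min over k∈[3,5] of m[3,k]+m[k+1,6]+p_{2}·p_k·p_{6}.
k=3: 0 + 1764 + 23·23·6 = 4938; k=4: 3174 + 936 + 23·6·6 = 4938; k=5: 6762 + 0 + 23·26·6 = 10350.
Minimum: 4938 at k=3.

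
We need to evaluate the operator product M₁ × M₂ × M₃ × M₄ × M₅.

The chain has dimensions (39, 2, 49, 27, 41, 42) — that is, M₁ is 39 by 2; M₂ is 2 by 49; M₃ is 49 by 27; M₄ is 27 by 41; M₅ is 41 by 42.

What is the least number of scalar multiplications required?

Adjacent pairs: M₁M₂ = 39·2·49 = 3822; M₂M₃ = 2·49·27 = 2646; M₃M₄ = 49·27·41 = 54243; M₄M₅ = 27·41·42 = 46494.
Length 3: M₁..M₃: k=1: 0+2646+39·2·27=4752; k=2: 3822+0+39·49·27=55419 → min 4752 | M₂..M₄: k=2: 0+54243+2·49·41=58261; k=3: 2646+0+2·27·41=4860 → min 4860 | M₃..M₅: k=3: 0+46494+49·27·42=102060; k=4: 54243+0+49·41·42=138621 → min 102060.
Length 4: M₁..M₄: k=1: 0+4860+39·2·41=8058; k=2: 3822+54243+39·49·41=136416; k=3: 4752+0+39·27·41=47925 → min 8058 | M₂..M₅: k=2: 0+102060+2·49·42=106176; k=3: 2646+46494+2·27·42=51408; k=4: 4860+0+2·41·42=8304 → min 8304.
Length 5: M₁..M₅: k=1: 0+8304+39·2·42=11580; k=2: 3822+102060+39·49·42=186144; k=3: 4752+46494+39·27·42=95472; k=4: 8058+0+39·41·42=75216 → min 11580.
Optimal order: (M₁ × (((M₂ × M₃) × M₄) × M₅)) with cost 11580.

11580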